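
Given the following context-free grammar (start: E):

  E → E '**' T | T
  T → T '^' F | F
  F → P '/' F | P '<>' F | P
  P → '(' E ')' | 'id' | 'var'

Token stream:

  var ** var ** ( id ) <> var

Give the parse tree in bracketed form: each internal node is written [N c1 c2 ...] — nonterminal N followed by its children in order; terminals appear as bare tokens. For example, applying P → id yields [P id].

E
E ** T
E ** T ** T
T ** T ** T
F ** T ** T
P ** T ** T
var ** T ** T
var ** F ** T
var ** P ** T
var ** var ** T
var ** var ** F
var ** var ** P <> F
var ** var ** ( E ) <> F
var ** var ** ( T ) <> F
var ** var ** ( F ) <> F
var ** var ** ( P ) <> F
var ** var ** ( id ) <> F
var ** var ** ( id ) <> P
var ** var ** ( id ) <> var

[E [E [E [T [F [P var]]]] ** [T [F [P var]]]] ** [T [F [P ( [E [T [F [P id]]]] )] <> [F [P var]]]]]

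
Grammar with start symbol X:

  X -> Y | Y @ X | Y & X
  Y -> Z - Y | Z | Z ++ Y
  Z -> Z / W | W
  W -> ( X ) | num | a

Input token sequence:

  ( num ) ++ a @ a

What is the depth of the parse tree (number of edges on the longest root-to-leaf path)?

8

[X [Y [Z [W ( [X [Y [Z [W num]]]] )]] ++ [Y [Z [W a]]]] @ [X [Y [Z [W a]]]]]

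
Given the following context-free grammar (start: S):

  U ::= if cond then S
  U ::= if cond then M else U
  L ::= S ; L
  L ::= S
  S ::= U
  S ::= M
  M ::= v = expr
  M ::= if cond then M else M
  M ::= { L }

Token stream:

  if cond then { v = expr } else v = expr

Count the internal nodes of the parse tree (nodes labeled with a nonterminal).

7

[S [M if cond then [M { [L [S [M v = expr]]] }] else [M v = expr]]]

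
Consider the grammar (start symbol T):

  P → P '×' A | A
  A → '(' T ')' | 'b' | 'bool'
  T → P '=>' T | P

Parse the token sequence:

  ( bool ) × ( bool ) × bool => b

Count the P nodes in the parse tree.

6

[T [P [P [P [A ( [T [P [A bool]]] )]] × [A ( [T [P [A bool]]] )]] × [A bool]] => [T [P [A b]]]]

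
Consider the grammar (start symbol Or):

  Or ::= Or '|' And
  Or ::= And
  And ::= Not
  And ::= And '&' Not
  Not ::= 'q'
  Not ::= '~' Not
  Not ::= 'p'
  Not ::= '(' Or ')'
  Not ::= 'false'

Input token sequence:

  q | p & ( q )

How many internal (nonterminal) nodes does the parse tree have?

11

[Or [Or [And [Not q]]] | [And [And [Not p]] & [Not ( [Or [And [Not q]]] )]]]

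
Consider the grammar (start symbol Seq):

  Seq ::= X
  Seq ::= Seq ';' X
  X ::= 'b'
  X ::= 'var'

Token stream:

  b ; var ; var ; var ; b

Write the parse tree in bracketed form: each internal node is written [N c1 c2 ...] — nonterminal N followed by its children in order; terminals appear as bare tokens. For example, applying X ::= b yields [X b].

[Seq [Seq [Seq [Seq [Seq [X b]] ; [X var]] ; [X var]] ; [X var]] ; [X b]]

Seq
Seq ; X
Seq ; X ; X
Seq ; X ; X ; X
Seq ; X ; X ; X ; X
X ; X ; X ; X ; X
b ; X ; X ; X ; X
b ; var ; X ; X ; X
b ; var ; var ; X ; X
b ; var ; var ; var ; X
b ; var ; var ; var ; b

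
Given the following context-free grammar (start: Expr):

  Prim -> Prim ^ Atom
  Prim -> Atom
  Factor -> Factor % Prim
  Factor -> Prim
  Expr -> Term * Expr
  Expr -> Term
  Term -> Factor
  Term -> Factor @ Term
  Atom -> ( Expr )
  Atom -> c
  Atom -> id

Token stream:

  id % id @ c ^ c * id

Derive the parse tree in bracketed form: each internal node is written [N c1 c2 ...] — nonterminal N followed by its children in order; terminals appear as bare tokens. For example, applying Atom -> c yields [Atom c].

Expr
Term * Expr
Factor @ Term * Expr
Factor % Prim @ Term * Expr
Prim % Prim @ Term * Expr
Atom % Prim @ Term * Expr
id % Prim @ Term * Expr
id % Atom @ Term * Expr
id % id @ Term * Expr
id % id @ Factor * Expr
id % id @ Prim * Expr
id % id @ Prim ^ Atom * Expr
id % id @ Atom ^ Atom * Expr
id % id @ c ^ Atom * Expr
id % id @ c ^ c * Expr
id % id @ c ^ c * Term
id % id @ c ^ c * Factor
id % id @ c ^ c * Prim
id % id @ c ^ c * Atom
id % id @ c ^ c * id

[Expr [Term [Factor [Factor [Prim [Atom id]]] % [Prim [Atom id]]] @ [Term [Factor [Prim [Prim [Atom c]] ^ [Atom c]]]]] * [Expr [Term [Factor [Prim [Atom id]]]]]]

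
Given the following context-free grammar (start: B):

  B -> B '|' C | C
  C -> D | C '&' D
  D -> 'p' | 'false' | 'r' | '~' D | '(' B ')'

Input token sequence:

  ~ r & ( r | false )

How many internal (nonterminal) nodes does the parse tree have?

[B [C [C [D ~ [D r]]] & [D ( [B [B [C [D r]]] | [C [D false]]] )]]]

12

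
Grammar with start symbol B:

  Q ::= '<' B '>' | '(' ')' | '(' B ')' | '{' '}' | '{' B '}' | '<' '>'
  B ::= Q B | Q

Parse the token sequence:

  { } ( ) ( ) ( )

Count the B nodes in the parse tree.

[B [Q { }] [B [Q ( )] [B [Q ( )] [B [Q ( )]]]]]

4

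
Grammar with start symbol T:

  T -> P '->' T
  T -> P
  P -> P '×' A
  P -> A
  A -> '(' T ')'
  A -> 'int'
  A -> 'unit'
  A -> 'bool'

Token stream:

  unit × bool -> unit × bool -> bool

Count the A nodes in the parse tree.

[T [P [P [A unit]] × [A bool]] -> [T [P [P [A unit]] × [A bool]] -> [T [P [A bool]]]]]

5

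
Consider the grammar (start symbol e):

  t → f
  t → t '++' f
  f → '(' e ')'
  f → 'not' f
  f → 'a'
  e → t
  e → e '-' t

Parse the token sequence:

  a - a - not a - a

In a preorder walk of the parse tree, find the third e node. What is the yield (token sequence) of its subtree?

[e [e [e [e [t [f a]]] - [t [f a]]] - [t [f not [f a]]]] - [t [f a]]]

a - a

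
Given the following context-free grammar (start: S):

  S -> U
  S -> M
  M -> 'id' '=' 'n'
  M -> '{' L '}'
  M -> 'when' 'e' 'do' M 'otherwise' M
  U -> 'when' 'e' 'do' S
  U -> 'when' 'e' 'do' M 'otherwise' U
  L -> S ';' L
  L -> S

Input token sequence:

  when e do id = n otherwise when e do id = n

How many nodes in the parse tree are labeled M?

2

[S [U when e do [M id = n] otherwise [U when e do [S [M id = n]]]]]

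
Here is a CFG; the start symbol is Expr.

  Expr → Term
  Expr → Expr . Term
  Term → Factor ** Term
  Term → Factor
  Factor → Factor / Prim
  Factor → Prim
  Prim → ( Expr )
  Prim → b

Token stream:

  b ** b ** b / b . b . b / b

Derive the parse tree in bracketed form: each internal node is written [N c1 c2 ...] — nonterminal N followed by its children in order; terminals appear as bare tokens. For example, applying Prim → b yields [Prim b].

Expr
Expr . Term
Expr . Term . Term
Term . Term . Term
Factor ** Term . Term . Term
Prim ** Term . Term . Term
b ** Term . Term . Term
b ** Factor ** Term . Term . Term
b ** Prim ** Term . Term . Term
b ** b ** Term . Term . Term
b ** b ** Factor . Term . Term
b ** b ** Factor / Prim . Term . Term
b ** b ** Prim / Prim . Term . Term
b ** b ** b / Prim . Term . Term
b ** b ** b / b . Term . Term
b ** b ** b / b . Factor . Term
b ** b ** b / b . Prim . Term
b ** b ** b / b . b . Term
b ** b ** b / b . b . Factor
b ** b ** b / b . b . Factor / Prim
b ** b ** b / b . b . Prim / Prim
b ** b ** b / b . b . b / Prim
b ** b ** b / b . b . b / b

[Expr [Expr [Expr [Term [Factor [Prim b]] ** [Term [Factor [Prim b]] ** [Term [Factor [Factor [Prim b]] / [Prim b]]]]]] . [Term [Factor [Prim b]]]] . [Term [Factor [Factor [Prim b]] / [Prim b]]]]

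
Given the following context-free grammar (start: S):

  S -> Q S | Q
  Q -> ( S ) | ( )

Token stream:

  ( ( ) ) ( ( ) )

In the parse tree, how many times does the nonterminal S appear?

[S [Q ( [S [Q ( )]] )] [S [Q ( [S [Q ( )]] )]]]

4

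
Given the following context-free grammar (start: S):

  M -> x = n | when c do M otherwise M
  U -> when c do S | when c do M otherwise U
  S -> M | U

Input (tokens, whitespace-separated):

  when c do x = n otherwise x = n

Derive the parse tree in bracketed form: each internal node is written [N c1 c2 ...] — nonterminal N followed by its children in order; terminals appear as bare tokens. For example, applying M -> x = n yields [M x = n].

[S [M when c do [M x = n] otherwise [M x = n]]]

S
M
when c do M otherwise M
when c do x = n otherwise M
when c do x = n otherwise x = n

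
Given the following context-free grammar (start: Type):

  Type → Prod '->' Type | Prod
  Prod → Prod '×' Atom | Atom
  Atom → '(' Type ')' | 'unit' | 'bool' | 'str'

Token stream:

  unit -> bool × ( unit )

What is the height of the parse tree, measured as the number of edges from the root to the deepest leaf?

[Type [Prod [Atom unit]] -> [Type [Prod [Prod [Atom bool]] × [Atom ( [Type [Prod [Atom unit]]] )]]]]

7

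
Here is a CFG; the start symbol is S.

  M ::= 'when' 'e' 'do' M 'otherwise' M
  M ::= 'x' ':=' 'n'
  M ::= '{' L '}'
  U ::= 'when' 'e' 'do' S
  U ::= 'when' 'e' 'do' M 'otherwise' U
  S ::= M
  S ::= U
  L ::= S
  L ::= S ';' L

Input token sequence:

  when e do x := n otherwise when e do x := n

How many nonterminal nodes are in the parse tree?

[S [U when e do [M x := n] otherwise [U when e do [S [M x := n]]]]]

6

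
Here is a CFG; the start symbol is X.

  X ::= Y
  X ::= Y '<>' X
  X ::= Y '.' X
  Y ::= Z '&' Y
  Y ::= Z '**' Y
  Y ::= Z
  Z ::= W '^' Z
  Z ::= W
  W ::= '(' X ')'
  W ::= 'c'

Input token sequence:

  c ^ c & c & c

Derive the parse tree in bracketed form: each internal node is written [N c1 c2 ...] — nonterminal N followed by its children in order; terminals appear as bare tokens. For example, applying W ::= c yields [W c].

X
Y
Z & Y
W ^ Z & Y
c ^ Z & Y
c ^ W & Y
c ^ c & Y
c ^ c & Z & Y
c ^ c & W & Y
c ^ c & c & Y
c ^ c & c & Z
c ^ c & c & W
c ^ c & c & c

[X [Y [Z [W c] ^ [Z [W c]]] & [Y [Z [W c]] & [Y [Z [W c]]]]]]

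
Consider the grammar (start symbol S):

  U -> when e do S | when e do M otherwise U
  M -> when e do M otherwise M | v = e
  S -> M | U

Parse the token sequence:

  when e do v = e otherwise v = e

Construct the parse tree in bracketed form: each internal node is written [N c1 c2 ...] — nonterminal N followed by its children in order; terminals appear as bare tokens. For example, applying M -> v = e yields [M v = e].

S
M
when e do M otherwise M
when e do v = e otherwise M
when e do v = e otherwise v = e

[S [M when e do [M v = e] otherwise [M v = e]]]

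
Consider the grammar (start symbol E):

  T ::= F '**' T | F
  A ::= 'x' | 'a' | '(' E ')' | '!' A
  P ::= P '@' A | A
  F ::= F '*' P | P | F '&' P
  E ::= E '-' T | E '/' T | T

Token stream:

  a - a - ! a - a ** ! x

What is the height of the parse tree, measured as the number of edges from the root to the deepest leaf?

8

[E [E [E [E [T [F [P [A a]]]]] - [T [F [P [A a]]]]] - [T [F [P [A ! [A a]]]]]] - [T [F [P [A a]]] ** [T [F [P [A ! [A x]]]]]]]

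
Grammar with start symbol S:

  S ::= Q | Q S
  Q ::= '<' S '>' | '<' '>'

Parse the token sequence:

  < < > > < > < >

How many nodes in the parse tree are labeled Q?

4

[S [Q < [S [Q < >]] >] [S [Q < >] [S [Q < >]]]]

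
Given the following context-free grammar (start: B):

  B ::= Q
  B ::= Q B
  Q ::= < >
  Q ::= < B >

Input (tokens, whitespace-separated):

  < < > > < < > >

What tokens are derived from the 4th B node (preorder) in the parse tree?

[B [Q < [B [Q < >]] >] [B [Q < [B [Q < >]] >]]]

< >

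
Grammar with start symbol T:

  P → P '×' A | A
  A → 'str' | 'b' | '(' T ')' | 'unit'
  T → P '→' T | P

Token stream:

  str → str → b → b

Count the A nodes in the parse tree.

[T [P [A str]] → [T [P [A str]] → [T [P [A b]] → [T [P [A b]]]]]]

4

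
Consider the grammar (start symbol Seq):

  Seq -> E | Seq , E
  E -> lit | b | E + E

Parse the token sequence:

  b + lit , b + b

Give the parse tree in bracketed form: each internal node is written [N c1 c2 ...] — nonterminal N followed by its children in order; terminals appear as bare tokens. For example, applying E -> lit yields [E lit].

Seq
Seq , E
E , E
E + E , E
b + E , E
b + lit , E
b + lit , E + E
b + lit , b + E
b + lit , b + b

[Seq [Seq [E [E b] + [E lit]]] , [E [E b] + [E b]]]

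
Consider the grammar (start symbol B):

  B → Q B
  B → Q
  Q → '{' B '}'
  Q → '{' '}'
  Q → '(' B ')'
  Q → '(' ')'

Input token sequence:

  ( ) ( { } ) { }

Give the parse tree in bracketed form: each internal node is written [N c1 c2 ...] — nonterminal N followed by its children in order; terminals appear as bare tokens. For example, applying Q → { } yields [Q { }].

[B [Q ( )] [B [Q ( [B [Q { }]] )] [B [Q { }]]]]

B
Q B
( ) B
( ) Q B
( ) ( B ) B
( ) ( Q ) B
( ) ( { } ) B
( ) ( { } ) Q
( ) ( { } ) { }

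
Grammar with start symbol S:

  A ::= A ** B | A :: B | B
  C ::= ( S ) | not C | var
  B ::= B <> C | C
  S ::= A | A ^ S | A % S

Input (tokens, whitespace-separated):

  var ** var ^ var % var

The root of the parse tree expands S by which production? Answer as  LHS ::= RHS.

S ::= A ^ S

[S [A [A [B [C var]]] ** [B [C var]]] ^ [S [A [B [C var]]] % [S [A [B [C var]]]]]]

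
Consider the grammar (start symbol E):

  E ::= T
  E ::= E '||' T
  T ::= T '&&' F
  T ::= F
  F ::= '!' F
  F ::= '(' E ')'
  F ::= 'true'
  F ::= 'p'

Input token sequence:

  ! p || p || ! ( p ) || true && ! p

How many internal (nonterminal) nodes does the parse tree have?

[E [E [E [E [T [F ! [F p]]]] || [T [F p]]] || [T [F ! [F ( [E [T [F p]]] )]]]] || [T [T [F true]] && [F ! [F p]]]]

20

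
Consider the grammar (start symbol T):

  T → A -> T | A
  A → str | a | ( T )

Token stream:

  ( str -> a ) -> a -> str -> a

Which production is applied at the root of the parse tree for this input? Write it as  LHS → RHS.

[T [A ( [T [A str] -> [T [A a]]] )] -> [T [A a] -> [T [A str] -> [T [A a]]]]]

T → A -> T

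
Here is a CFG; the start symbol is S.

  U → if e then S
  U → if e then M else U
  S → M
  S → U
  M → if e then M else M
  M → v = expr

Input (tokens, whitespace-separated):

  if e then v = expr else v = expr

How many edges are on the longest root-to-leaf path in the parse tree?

[S [M if e then [M v = expr] else [M v = expr]]]

3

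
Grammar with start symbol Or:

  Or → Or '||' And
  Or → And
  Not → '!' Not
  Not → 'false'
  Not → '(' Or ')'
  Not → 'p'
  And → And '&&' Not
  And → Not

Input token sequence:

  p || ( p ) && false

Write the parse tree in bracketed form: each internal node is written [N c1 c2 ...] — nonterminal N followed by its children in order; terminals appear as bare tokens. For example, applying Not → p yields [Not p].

Or
Or || And
And || And
Not || And
p || And
p || And && Not
p || Not && Not
p || ( Or ) && Not
p || ( And ) && Not
p || ( Not ) && Not
p || ( p ) && Not
p || ( p ) && false

[Or [Or [And [Not p]]] || [And [And [Not ( [Or [And [Not p]]] )]] && [Not false]]]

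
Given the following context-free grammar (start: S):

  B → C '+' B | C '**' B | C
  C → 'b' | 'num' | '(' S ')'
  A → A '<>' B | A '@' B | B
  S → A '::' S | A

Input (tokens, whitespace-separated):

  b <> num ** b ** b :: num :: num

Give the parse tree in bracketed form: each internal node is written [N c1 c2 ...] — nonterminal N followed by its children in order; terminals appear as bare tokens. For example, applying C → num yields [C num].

S
A :: S
A <> B :: S
B <> B :: S
C <> B :: S
b <> B :: S
b <> C ** B :: S
b <> num ** B :: S
b <> num ** C ** B :: S
b <> num ** b ** B :: S
b <> num ** b ** C :: S
b <> num ** b ** b :: S
b <> num ** b ** b :: A :: S
b <> num ** b ** b :: B :: S
b <> num ** b ** b :: C :: S
b <> num ** b ** b :: num :: S
b <> num ** b ** b :: num :: A
b <> num ** b ** b :: num :: B
b <> num ** b ** b :: num :: C
b <> num ** b ** b :: num :: num

[S [A [A [B [C b]]] <> [B [C num] ** [B [C b] ** [B [C b]]]]] :: [S [A [B [C num]]] :: [S [A [B [C num]]]]]]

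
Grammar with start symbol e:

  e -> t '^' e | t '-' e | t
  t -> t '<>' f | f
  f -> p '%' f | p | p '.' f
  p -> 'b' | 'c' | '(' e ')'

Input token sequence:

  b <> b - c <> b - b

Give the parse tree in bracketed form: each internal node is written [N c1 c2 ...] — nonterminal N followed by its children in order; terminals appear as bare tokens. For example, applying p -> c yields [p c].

e
t - e
t <> f - e
f <> f - e
p <> f - e
b <> f - e
b <> p - e
b <> b - e
b <> b - t - e
b <> b - t <> f - e
b <> b - f <> f - e
b <> b - p <> f - e
b <> b - c <> f - e
b <> b - c <> p - e
b <> b - c <> b - e
b <> b - c <> b - t
b <> b - c <> b - f
b <> b - c <> b - p
b <> b - c <> b - b

[e [t [t [f [p b]]] <> [f [p b]]] - [e [t [t [f [p c]]] <> [f [p b]]] - [e [t [f [p b]]]]]]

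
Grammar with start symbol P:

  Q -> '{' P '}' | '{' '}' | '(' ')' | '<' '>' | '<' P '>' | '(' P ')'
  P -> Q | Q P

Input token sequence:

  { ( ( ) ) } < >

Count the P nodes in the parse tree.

[P [Q { [P [Q ( [P [Q ( )]] )]] }] [P [Q < >]]]

4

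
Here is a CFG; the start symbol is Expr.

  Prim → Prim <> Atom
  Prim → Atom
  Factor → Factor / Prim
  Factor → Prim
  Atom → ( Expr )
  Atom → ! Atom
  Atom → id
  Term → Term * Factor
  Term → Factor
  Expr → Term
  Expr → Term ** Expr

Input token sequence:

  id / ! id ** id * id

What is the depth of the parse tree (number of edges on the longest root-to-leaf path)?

7

[Expr [Term [Factor [Factor [Prim [Atom id]]] / [Prim [Atom ! [Atom id]]]]] ** [Expr [Term [Term [Factor [Prim [Atom id]]]] * [Factor [Prim [Atom id]]]]]]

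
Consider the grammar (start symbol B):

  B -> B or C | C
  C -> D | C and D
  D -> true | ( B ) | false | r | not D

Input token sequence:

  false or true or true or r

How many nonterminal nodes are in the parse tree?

12

[B [B [B [B [C [D false]]] or [C [D true]]] or [C [D true]]] or [C [D r]]]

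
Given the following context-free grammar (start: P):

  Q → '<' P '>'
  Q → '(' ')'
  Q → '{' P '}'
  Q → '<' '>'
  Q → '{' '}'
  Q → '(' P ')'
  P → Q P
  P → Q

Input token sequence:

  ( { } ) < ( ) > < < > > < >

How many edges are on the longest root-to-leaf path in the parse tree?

[P [Q ( [P [Q { }]] )] [P [Q < [P [Q ( )]] >] [P [Q < [P [Q < >]] >] [P [Q < >]]]]]

6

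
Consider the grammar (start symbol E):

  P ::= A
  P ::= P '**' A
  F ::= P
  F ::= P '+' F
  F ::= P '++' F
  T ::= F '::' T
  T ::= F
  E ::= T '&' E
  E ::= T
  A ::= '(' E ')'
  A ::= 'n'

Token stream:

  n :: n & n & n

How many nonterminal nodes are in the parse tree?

19

[E [T [F [P [A n]]] :: [T [F [P [A n]]]]] & [E [T [F [P [A n]]]] & [E [T [F [P [A n]]]]]]]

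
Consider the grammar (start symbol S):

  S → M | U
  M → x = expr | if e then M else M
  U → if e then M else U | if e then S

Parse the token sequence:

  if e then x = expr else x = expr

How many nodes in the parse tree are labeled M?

[S [M if e then [M x = expr] else [M x = expr]]]

3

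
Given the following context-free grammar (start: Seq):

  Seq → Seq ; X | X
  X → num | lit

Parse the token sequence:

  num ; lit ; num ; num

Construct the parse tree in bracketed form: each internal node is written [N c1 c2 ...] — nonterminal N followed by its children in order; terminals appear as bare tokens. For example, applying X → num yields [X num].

Seq
Seq ; X
Seq ; X ; X
Seq ; X ; X ; X
X ; X ; X ; X
num ; X ; X ; X
num ; lit ; X ; X
num ; lit ; num ; X
num ; lit ; num ; num

[Seq [Seq [Seq [Seq [X num]] ; [X lit]] ; [X num]] ; [X num]]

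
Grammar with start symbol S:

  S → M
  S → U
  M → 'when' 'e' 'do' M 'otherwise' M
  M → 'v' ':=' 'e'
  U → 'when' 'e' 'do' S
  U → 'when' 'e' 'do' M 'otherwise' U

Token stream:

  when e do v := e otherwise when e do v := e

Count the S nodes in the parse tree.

[S [U when e do [M v := e] otherwise [U when e do [S [M v := e]]]]]

2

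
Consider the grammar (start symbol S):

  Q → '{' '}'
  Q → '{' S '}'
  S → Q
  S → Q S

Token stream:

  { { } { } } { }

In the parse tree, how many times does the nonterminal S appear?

[S [Q { [S [Q { }] [S [Q { }]]] }] [S [Q { }]]]

4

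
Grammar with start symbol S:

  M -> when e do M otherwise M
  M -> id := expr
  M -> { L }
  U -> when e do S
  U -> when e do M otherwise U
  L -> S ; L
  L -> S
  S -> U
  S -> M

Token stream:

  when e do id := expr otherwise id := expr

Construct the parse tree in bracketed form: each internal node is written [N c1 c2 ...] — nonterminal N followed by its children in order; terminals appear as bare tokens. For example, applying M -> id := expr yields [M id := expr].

S
M
when e do M otherwise M
when e do id := expr otherwise M
when e do id := expr otherwise id := expr

[S [M when e do [M id := expr] otherwise [M id := expr]]]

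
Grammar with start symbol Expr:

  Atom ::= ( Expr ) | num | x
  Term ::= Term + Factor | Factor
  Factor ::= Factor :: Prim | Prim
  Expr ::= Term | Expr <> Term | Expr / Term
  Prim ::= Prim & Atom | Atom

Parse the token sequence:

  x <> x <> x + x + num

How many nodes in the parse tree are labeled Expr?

[Expr [Expr [Expr [Term [Factor [Prim [Atom x]]]]] <> [Term [Factor [Prim [Atom x]]]]] <> [Term [Term [Term [Factor [Prim [Atom x]]]] + [Factor [Prim [Atom x]]]] + [Factor [Prim [Atom num]]]]]

3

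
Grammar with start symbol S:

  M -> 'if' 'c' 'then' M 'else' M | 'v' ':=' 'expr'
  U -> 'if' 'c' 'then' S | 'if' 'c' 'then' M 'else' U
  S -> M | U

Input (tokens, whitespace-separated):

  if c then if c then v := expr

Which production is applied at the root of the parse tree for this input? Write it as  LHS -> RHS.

S -> U

[S [U if c then [S [U if c then [S [M v := expr]]]]]]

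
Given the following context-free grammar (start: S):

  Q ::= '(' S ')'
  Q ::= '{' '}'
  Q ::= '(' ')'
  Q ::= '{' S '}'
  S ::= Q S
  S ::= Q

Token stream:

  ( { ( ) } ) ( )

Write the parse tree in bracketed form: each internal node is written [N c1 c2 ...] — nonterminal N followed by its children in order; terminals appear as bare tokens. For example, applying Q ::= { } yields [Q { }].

[S [Q ( [S [Q { [S [Q ( )]] }]] )] [S [Q ( )]]]

S
Q S
( S ) S
( Q ) S
( { S } ) S
( { Q } ) S
( { ( ) } ) S
( { ( ) } ) Q
( { ( ) } ) ( )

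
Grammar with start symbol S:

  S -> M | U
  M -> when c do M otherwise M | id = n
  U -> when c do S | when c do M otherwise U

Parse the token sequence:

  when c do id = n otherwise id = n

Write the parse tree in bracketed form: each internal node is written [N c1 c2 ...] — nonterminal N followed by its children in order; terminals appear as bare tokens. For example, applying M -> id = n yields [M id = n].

S
M
when c do M otherwise M
when c do id = n otherwise M
when c do id = n otherwise id = n

[S [M when c do [M id = n] otherwise [M id = n]]]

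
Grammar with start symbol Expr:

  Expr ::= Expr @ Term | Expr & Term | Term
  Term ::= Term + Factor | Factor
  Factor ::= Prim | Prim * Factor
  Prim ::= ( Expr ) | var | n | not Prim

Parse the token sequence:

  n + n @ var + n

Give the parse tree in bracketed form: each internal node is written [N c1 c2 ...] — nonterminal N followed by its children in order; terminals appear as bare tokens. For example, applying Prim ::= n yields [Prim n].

[Expr [Expr [Term [Term [Factor [Prim n]]] + [Factor [Prim n]]]] @ [Term [Term [Factor [Prim var]]] + [Factor [Prim n]]]]

Expr
Expr @ Term
Term @ Term
Term + Factor @ Term
Factor + Factor @ Term
Prim + Factor @ Term
n + Factor @ Term
n + Prim @ Term
n + n @ Term
n + n @ Term + Factor
n + n @ Factor + Factor
n + n @ Prim + Factor
n + n @ var + Factor
n + n @ var + Prim
n + n @ var + n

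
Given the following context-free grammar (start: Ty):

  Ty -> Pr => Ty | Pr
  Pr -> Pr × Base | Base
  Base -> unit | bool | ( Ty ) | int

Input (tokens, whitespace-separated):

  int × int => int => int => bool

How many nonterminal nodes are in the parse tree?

14

[Ty [Pr [Pr [Base int]] × [Base int]] => [Ty [Pr [Base int]] => [Ty [Pr [Base int]] => [Ty [Pr [Base bool]]]]]]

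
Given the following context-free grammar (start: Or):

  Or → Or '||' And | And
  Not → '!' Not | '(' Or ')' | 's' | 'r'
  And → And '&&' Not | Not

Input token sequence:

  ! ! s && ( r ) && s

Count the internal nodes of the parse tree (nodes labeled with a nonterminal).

12

[Or [And [And [And [Not ! [Not ! [Not s]]]] && [Not ( [Or [And [Not r]]] )]] && [Not s]]]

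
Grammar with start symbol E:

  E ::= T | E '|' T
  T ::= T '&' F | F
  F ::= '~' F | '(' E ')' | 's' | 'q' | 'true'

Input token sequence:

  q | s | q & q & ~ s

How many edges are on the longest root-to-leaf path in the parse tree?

[E [E [E [T [F q]]] | [T [F s]]] | [T [T [T [F q]] & [F q]] & [F ~ [F s]]]]

5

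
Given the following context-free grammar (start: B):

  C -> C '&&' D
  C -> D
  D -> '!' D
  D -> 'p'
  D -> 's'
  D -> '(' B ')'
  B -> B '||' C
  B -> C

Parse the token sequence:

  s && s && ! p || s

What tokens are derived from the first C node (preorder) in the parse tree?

[B [B [C [C [C [D s]] && [D s]] && [D ! [D p]]]] || [C [D s]]]

s && s && ! p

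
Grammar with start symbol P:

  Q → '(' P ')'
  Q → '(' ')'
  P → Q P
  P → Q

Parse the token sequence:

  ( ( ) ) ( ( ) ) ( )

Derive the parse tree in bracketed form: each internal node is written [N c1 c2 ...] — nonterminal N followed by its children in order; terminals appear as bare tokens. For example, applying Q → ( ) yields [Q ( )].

[P [Q ( [P [Q ( )]] )] [P [Q ( [P [Q ( )]] )] [P [Q ( )]]]]

P
Q P
( P ) P
( Q ) P
( ( ) ) P
( ( ) ) Q P
( ( ) ) ( P ) P
( ( ) ) ( Q ) P
( ( ) ) ( ( ) ) P
( ( ) ) ( ( ) ) Q
( ( ) ) ( ( ) ) ( )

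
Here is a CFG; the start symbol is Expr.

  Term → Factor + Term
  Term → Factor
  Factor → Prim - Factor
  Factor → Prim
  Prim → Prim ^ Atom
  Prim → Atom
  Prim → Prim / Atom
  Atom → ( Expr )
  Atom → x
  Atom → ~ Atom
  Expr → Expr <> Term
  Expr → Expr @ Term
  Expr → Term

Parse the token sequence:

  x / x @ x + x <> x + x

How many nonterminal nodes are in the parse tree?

25

[Expr [Expr [Expr [Term [Factor [Prim [Prim [Atom x]] / [Atom x]]]]] @ [Term [Factor [Prim [Atom x]]] + [Term [Factor [Prim [Atom x]]]]]] <> [Term [Factor [Prim [Atom x]]] + [Term [Factor [Prim [Atom x]]]]]]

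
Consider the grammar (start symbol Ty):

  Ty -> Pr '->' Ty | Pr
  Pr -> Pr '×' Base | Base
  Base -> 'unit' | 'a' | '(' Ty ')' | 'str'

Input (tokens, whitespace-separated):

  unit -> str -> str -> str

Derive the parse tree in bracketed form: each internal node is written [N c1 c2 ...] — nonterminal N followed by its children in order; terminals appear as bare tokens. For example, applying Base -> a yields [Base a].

Ty
Pr -> Ty
Base -> Ty
unit -> Ty
unit -> Pr -> Ty
unit -> Base -> Ty
unit -> str -> Ty
unit -> str -> Pr -> Ty
unit -> str -> Base -> Ty
unit -> str -> str -> Ty
unit -> str -> str -> Pr
unit -> str -> str -> Base
unit -> str -> str -> str

[Ty [Pr [Base unit]] -> [Ty [Pr [Base str]] -> [Ty [Pr [Base str]] -> [Ty [Pr [Base str]]]]]]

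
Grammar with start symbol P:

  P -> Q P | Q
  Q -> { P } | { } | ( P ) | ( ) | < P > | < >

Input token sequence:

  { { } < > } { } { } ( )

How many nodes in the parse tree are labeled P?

6

[P [Q { [P [Q { }] [P [Q < >]]] }] [P [Q { }] [P [Q { }] [P [Q ( )]]]]]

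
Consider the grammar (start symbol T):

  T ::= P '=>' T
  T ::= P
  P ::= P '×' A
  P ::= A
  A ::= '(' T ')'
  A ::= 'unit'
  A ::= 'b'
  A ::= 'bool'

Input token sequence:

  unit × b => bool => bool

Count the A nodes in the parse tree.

[T [P [P [A unit]] × [A b]] => [T [P [A bool]] => [T [P [A bool]]]]]

4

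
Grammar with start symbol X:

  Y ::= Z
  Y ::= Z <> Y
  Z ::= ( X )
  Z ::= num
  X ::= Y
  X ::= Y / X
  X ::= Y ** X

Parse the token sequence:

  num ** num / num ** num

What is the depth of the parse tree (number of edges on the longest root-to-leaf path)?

[X [Y [Z num]] ** [X [Y [Z num]] / [X [Y [Z num]] ** [X [Y [Z num]]]]]]

6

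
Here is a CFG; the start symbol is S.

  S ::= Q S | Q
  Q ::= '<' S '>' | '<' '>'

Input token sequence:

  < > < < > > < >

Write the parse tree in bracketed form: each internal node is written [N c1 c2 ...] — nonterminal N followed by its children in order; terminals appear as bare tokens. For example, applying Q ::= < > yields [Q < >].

[S [Q < >] [S [Q < [S [Q < >]] >] [S [Q < >]]]]

S
Q S
< > S
< > Q S
< > < S > S
< > < Q > S
< > < < > > S
< > < < > > Q
< > < < > > < >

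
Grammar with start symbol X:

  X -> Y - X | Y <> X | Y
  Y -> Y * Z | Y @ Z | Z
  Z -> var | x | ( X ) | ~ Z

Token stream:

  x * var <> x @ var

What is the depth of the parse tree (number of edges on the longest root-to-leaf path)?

5

[X [Y [Y [Z x]] * [Z var]] <> [X [Y [Y [Z x]] @ [Z var]]]]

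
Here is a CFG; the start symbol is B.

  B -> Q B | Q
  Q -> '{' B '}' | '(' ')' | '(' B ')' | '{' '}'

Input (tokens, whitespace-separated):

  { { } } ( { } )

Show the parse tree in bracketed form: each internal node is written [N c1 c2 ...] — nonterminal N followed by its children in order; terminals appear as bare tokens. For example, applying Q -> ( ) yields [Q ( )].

B
Q B
{ B } B
{ Q } B
{ { } } B
{ { } } Q
{ { } } ( B )
{ { } } ( Q )
{ { } } ( { } )

[B [Q { [B [Q { }]] }] [B [Q ( [B [Q { }]] )]]]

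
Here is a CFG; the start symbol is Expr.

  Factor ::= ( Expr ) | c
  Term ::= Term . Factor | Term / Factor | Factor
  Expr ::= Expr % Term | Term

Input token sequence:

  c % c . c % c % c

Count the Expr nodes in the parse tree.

[Expr [Expr [Expr [Expr [Term [Factor c]]] % [Term [Term [Factor c]] . [Factor c]]] % [Term [Factor c]]] % [Term [Factor c]]]

4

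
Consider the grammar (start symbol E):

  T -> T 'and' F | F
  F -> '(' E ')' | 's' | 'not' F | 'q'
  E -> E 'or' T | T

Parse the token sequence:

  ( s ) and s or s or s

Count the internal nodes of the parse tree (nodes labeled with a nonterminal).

14

[E [E [E [T [T [F ( [E [T [F s]]] )]] and [F s]]] or [T [F s]]] or [T [F s]]]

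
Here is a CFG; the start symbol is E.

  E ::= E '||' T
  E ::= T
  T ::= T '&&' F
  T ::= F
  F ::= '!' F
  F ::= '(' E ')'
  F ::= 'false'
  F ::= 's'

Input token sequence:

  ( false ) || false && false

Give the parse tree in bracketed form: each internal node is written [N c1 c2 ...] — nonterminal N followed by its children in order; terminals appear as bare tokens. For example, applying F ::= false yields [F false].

[E [E [T [F ( [E [T [F false]]] )]]] || [T [T [F false]] && [F false]]]

E
E || T
T || T
F || T
( E ) || T
( T ) || T
( F ) || T
( false ) || T
( false ) || T && F
( false ) || F && F
( false ) || false && F
( false ) || false && false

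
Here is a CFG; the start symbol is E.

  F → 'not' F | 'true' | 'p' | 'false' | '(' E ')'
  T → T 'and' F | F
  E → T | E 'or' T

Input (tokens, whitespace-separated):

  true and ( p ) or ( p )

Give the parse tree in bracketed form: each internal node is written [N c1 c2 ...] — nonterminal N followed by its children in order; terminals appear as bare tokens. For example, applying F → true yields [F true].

E
E or T
T or T
T and F or T
F and F or T
true and F or T
true and ( E ) or T
true and ( T ) or T
true and ( F ) or T
true and ( p ) or T
true and ( p ) or F
true and ( p ) or ( E )
true and ( p ) or ( T )
true and ( p ) or ( F )
true and ( p ) or ( p )

[E [E [T [T [F true]] and [F ( [E [T [F p]]] )]]] or [T [F ( [E [T [F p]]] )]]]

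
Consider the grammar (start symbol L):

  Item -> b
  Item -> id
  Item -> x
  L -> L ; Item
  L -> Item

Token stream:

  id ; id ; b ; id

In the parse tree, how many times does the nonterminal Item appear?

[L [L [L [L [Item id]] ; [Item id]] ; [Item b]] ; [Item id]]

4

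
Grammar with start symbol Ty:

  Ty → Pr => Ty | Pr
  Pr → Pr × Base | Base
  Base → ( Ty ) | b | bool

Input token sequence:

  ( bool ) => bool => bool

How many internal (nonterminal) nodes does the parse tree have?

12

[Ty [Pr [Base ( [Ty [Pr [Base bool]]] )]] => [Ty [Pr [Base bool]] => [Ty [Pr [Base bool]]]]]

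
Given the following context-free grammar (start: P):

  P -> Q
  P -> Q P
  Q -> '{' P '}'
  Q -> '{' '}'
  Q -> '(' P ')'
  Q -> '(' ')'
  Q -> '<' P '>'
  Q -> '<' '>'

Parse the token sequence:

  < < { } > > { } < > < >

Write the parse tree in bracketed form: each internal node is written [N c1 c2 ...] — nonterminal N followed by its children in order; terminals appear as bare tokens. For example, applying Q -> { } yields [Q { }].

P
Q P
< P > P
< Q > P
< < P > > P
< < Q > > P
< < { } > > P
< < { } > > Q P
< < { } > > { } P
< < { } > > { } Q P
< < { } > > { } < > P
< < { } > > { } < > Q
< < { } > > { } < > < >

[P [Q < [P [Q < [P [Q { }]] >]] >] [P [Q { }] [P [Q < >] [P [Q < >]]]]]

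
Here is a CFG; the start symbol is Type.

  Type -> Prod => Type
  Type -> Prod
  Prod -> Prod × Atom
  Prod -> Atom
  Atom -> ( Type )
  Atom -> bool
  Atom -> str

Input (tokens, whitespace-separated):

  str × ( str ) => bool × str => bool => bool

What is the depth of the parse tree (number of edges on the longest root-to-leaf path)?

[Type [Prod [Prod [Atom str]] × [Atom ( [Type [Prod [Atom str]]] )]] => [Type [Prod [Prod [Atom bool]] × [Atom str]] => [Type [Prod [Atom bool]] => [Type [Prod [Atom bool]]]]]]

6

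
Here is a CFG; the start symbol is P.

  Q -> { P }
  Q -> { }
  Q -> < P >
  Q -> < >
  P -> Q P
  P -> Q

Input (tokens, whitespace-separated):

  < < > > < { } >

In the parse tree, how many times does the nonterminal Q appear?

4

[P [Q < [P [Q < >]] >] [P [Q < [P [Q { }]] >]]]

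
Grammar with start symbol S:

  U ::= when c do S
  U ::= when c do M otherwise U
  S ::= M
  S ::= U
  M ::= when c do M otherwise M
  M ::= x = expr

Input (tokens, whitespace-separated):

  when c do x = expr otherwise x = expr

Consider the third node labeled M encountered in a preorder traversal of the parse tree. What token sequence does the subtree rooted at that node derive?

x = expr

[S [M when c do [M x = expr] otherwise [M x = expr]]]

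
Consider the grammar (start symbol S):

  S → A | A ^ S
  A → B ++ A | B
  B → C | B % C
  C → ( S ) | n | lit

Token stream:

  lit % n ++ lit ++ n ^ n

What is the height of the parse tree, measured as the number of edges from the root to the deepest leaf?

6

[S [A [B [B [C lit]] % [C n]] ++ [A [B [C lit]] ++ [A [B [C n]]]]] ^ [S [A [B [C n]]]]]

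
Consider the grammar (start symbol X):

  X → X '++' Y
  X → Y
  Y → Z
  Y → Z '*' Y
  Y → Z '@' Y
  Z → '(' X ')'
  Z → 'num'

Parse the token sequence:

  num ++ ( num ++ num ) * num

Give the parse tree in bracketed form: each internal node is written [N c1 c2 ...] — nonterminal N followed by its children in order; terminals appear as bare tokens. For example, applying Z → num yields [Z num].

X
X ++ Y
Y ++ Y
Z ++ Y
num ++ Y
num ++ Z * Y
num ++ ( X ) * Y
num ++ ( X ++ Y ) * Y
num ++ ( Y ++ Y ) * Y
num ++ ( Z ++ Y ) * Y
num ++ ( num ++ Y ) * Y
num ++ ( num ++ Z ) * Y
num ++ ( num ++ num ) * Y
num ++ ( num ++ num ) * Z
num ++ ( num ++ num ) * num

[X [X [Y [Z num]]] ++ [Y [Z ( [X [X [Y [Z num]]] ++ [Y [Z num]]] )] * [Y [Z num]]]]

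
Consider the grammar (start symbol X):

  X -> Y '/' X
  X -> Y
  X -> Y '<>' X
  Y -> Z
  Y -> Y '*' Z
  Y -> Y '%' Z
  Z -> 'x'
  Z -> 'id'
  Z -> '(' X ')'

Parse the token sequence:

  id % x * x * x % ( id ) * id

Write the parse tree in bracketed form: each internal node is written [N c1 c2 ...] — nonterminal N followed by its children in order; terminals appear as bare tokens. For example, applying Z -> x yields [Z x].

[X [Y [Y [Y [Y [Y [Y [Z id]] % [Z x]] * [Z x]] * [Z x]] % [Z ( [X [Y [Z id]]] )]] * [Z id]]]

X
Y
Y * Z
Y % Z * Z
Y * Z % Z * Z
Y * Z * Z % Z * Z
Y % Z * Z * Z % Z * Z
Z % Z * Z * Z % Z * Z
id % Z * Z * Z % Z * Z
id % x * Z * Z % Z * Z
id % x * x * Z % Z * Z
id % x * x * x % Z * Z
id % x * x * x % ( X ) * Z
id % x * x * x % ( Y ) * Z
id % x * x * x % ( Z ) * Z
id % x * x * x % ( id ) * Z
id % x * x * x % ( id ) * id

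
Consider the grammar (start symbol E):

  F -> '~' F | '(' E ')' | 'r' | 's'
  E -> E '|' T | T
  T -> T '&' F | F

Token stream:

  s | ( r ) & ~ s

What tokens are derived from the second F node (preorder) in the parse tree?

( r )

[E [E [T [F s]]] | [T [T [F ( [E [T [F r]]] )]] & [F ~ [F s]]]]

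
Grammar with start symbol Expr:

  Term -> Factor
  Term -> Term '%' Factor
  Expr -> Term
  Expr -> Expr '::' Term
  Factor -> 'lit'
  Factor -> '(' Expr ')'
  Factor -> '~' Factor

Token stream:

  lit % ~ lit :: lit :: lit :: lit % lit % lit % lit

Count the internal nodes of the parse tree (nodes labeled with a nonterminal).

[Expr [Expr [Expr [Expr [Term [Term [Factor lit]] % [Factor ~ [Factor lit]]]] :: [Term [Factor lit]]] :: [Term [Factor lit]]] :: [Term [Term [Term [Term [Factor lit]] % [Factor lit]] % [Factor lit]] % [Factor lit]]]

21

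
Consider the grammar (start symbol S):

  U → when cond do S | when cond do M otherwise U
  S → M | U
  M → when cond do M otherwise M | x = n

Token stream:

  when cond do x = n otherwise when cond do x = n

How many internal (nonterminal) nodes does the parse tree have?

6

[S [U when cond do [M x = n] otherwise [U when cond do [S [M x = n]]]]]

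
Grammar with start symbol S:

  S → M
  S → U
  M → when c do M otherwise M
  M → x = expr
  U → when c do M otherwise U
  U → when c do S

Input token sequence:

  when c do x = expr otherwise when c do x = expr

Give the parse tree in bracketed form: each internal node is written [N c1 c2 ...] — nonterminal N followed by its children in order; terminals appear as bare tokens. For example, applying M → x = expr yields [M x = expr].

[S [U when c do [M x = expr] otherwise [U when c do [S [M x = expr]]]]]

S
U
when c do M otherwise U
when c do x = expr otherwise U
when c do x = expr otherwise when c do S
when c do x = expr otherwise when c do M
when c do x = expr otherwise when c do x = expr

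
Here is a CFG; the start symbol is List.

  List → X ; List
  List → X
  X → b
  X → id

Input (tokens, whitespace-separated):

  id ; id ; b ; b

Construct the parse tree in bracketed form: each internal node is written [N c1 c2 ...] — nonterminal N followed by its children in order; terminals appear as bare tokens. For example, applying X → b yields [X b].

List
X ; List
id ; List
id ; X ; List
id ; id ; List
id ; id ; X ; List
id ; id ; b ; List
id ; id ; b ; X
id ; id ; b ; b

[List [X id] ; [List [X id] ; [List [X b] ; [List [X b]]]]]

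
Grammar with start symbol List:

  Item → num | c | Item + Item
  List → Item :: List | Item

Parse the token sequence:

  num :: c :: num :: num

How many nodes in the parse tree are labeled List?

4

[List [Item num] :: [List [Item c] :: [List [Item num] :: [List [Item num]]]]]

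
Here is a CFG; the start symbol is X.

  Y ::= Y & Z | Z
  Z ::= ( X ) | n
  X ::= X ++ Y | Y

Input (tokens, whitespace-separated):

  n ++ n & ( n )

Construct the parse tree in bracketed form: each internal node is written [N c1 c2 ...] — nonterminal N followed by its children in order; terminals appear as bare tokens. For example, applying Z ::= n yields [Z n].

[X [X [Y [Z n]]] ++ [Y [Y [Z n]] & [Z ( [X [Y [Z n]]] )]]]

X
X ++ Y
Y ++ Y
Z ++ Y
n ++ Y
n ++ Y & Z
n ++ Z & Z
n ++ n & Z
n ++ n & ( X )
n ++ n & ( Y )
n ++ n & ( Z )
n ++ n & ( n )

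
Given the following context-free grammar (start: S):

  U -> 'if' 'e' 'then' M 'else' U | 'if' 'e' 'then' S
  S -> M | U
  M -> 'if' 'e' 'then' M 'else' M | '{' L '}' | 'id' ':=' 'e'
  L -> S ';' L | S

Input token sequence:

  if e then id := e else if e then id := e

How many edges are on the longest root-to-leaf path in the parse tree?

5

[S [U if e then [M id := e] else [U if e then [S [M id := e]]]]]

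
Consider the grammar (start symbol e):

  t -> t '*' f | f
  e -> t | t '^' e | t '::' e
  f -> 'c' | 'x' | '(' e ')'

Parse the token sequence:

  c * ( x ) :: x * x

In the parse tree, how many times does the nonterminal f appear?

5

[e [t [t [f c]] * [f ( [e [t [f x]]] )]] :: [e [t [t [f x]] * [f x]]]]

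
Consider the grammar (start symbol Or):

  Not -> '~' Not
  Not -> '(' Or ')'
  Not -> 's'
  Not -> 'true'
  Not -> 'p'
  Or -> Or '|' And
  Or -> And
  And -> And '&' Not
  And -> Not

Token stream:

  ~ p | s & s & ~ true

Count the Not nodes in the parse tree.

[Or [Or [And [Not ~ [Not p]]]] | [And [And [And [Not s]] & [Not s]] & [Not ~ [Not true]]]]

6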